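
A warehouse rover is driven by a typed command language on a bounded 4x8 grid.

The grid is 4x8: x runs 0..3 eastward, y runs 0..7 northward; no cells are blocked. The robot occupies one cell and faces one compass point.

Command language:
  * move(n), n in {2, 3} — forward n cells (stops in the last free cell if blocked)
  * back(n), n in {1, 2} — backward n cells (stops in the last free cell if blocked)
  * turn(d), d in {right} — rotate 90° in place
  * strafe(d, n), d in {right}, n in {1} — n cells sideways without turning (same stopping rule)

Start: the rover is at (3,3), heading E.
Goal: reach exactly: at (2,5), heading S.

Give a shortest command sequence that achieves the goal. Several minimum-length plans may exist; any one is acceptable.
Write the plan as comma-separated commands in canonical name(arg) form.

from: at (3,3), heading E
t=1 back(1) ⇒ at (2,3), heading E
t=2 turn(right) ⇒ at (2,3), heading S
t=3 back(2) ⇒ at (2,5), heading S
nothing shorter than 3 reaches the goal.

back(1), turn(right), back(2)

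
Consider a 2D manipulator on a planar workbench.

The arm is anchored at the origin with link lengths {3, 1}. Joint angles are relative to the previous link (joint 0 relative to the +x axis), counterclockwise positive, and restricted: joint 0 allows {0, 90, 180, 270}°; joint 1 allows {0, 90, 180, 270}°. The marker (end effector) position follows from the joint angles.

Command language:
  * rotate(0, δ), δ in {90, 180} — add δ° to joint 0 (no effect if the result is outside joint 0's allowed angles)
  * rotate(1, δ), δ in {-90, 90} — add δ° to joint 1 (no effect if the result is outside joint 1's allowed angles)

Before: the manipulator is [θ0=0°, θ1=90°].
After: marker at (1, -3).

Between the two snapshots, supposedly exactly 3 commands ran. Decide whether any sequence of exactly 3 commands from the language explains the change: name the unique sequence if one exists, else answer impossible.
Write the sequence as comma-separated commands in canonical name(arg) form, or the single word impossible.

rotate(0, 90), rotate(0, 90), rotate(0, 90)

initial: [θ0=0°, θ1=90°]
[1] after rotate(0, 90): [θ0=90°, θ1=90°]
[2] after rotate(0, 90): [θ0=180°, θ1=90°]
[3] after rotate(0, 90): [θ0=270°, θ1=90°]
all 64 alternatives checked — unique.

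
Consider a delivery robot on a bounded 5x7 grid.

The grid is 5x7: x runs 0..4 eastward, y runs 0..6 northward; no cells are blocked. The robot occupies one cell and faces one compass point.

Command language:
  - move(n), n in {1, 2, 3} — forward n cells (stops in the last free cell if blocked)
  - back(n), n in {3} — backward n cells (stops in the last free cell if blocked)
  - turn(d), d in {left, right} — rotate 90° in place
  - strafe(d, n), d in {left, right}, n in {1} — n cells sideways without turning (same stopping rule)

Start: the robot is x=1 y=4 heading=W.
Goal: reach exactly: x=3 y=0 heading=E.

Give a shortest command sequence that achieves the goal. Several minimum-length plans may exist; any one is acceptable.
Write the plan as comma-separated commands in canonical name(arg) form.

strafe(left, 1), turn(right), back(3), turn(right), move(2)

start: x=1 y=4 heading=W
t=1 strafe(left, 1) ⇒ x=1 y=3 heading=W
t=2 turn(right) ⇒ x=1 y=3 heading=N
t=3 back(3) ⇒ x=1 y=0 heading=N
t=4 turn(right) ⇒ x=1 y=0 heading=E
t=5 move(2) ⇒ x=3 y=0 heading=E
minimal: 5 command(s), checked below 5.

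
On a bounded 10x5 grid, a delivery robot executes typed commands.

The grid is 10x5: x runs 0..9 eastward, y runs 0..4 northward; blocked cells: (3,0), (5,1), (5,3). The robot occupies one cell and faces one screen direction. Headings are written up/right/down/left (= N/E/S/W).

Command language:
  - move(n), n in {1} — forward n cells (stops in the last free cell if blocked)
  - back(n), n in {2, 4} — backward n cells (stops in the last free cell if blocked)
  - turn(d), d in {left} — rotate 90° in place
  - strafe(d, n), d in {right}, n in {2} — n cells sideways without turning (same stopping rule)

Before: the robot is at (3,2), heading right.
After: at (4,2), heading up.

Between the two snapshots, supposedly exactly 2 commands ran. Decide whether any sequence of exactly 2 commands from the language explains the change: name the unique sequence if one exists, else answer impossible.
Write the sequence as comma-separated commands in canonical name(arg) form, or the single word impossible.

move(1), turn(left)

key: order matters: swapping move(1) and turn(left) lands elsewhere
from: at (3,2), heading right
1. move(1) → at (4,2), heading right
2. turn(left) → at (4,2), heading up
uniquely the one of 25 2-step routes that fits.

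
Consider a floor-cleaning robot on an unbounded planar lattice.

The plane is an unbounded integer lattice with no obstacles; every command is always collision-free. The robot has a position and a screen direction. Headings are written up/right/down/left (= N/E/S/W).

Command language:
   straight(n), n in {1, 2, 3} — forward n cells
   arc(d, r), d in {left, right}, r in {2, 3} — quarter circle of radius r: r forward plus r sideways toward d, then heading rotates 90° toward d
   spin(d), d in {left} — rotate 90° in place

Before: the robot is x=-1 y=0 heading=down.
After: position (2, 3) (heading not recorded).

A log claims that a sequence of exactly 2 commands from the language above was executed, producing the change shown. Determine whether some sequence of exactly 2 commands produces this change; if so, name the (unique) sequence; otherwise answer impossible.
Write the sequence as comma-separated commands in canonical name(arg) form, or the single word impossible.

spin(left), arc(left, 3)

key: order matters: swapping spin(left) and arc(left, 3) lands elsewhere
from: x=-1 y=0 heading=down
step 1 (spin(left)): x=-1 y=0 heading=right
step 2 (arc(left, 3)): x=2 y=3 heading=up
uniquely the one of 64 2-step routes that fits.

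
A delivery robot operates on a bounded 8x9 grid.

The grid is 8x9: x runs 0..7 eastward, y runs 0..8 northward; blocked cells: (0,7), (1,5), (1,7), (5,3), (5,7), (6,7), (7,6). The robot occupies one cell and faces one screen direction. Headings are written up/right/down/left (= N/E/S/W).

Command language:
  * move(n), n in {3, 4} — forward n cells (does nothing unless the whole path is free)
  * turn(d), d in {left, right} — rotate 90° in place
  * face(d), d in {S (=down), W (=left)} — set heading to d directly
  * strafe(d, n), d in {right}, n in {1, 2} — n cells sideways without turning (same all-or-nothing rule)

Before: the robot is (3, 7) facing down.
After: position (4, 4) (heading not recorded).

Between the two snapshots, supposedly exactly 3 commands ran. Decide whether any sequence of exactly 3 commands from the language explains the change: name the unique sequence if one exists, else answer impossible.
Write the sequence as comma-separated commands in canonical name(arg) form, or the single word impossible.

checked all 3-command options: none fits.

impossible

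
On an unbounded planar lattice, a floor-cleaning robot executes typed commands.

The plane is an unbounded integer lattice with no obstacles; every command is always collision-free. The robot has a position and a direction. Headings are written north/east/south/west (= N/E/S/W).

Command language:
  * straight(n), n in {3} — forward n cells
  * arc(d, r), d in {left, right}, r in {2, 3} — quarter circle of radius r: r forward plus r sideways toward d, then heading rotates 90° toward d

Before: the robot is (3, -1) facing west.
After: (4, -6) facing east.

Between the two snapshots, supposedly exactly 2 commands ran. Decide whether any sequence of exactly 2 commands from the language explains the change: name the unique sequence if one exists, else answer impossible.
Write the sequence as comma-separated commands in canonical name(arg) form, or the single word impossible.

key: order matters: swapping arc(left, 2) and arc(left, 3) lands elsewhere
start: (3, -1) facing west
[1] after arc(left, 2): (1, -3) facing south
[2] after arc(left, 3): (4, -6) facing east
uniquely the one of 25 2-step routes that fits.

arc(left, 2), arc(left, 3)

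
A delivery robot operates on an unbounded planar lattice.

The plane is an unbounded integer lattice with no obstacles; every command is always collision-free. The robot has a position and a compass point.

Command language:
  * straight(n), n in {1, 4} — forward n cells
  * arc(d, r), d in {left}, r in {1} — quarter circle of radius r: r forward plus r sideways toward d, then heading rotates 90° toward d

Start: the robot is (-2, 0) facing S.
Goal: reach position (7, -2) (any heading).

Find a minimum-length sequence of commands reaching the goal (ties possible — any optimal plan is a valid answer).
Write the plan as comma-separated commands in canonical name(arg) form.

begin: (-2, 0) facing S
step 1 (straight(1)): (-2, -1) facing S
step 2 (arc(left, 1)): (-1, -2) facing E
step 3 (straight(4)): (3, -2) facing E
step 4 (straight(4)): (7, -2) facing E
no 3-step plan works, so 4 is optimal.

straight(1), arc(left, 1), straight(4), straight(4)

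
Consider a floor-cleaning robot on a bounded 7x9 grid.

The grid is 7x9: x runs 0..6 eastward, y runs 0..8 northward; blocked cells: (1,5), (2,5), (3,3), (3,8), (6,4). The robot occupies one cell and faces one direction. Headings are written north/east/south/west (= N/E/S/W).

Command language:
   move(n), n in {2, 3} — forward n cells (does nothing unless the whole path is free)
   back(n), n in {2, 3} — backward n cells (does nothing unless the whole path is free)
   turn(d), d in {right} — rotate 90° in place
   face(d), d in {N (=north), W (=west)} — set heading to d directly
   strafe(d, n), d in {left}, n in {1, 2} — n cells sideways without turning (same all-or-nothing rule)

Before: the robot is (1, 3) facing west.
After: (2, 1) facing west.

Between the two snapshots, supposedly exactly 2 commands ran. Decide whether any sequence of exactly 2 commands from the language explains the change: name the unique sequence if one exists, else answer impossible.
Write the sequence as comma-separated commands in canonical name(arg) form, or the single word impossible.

no 2-step route produces this change.

impossible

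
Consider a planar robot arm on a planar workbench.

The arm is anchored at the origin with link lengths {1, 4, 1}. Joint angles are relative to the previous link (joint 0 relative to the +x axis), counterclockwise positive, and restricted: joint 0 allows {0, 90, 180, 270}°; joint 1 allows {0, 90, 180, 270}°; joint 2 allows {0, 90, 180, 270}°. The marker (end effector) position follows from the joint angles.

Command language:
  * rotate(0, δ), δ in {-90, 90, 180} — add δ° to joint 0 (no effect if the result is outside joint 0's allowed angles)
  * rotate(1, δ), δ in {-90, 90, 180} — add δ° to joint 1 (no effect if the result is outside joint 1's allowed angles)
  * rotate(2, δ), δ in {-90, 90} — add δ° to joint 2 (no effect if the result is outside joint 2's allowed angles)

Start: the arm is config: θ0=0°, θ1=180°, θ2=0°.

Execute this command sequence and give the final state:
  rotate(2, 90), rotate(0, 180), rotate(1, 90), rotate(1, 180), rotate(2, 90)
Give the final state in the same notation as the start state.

config: θ0=180°, θ1=90°, θ2=180°

start: config: θ0=0°, θ1=180°, θ2=0°
step 1 (rotate(2, 90)): config: θ0=0°, θ1=180°, θ2=90°
step 2 (rotate(0, 180)): config: θ0=180°, θ1=180°, θ2=90°
step 3 (rotate(1, 90)): config: θ0=180°, θ1=270°, θ2=90°
step 4 (rotate(1, 180)): config: θ0=180°, θ1=90°, θ2=90°
step 5 (rotate(2, 90)): config: θ0=180°, θ1=90°, θ2=180°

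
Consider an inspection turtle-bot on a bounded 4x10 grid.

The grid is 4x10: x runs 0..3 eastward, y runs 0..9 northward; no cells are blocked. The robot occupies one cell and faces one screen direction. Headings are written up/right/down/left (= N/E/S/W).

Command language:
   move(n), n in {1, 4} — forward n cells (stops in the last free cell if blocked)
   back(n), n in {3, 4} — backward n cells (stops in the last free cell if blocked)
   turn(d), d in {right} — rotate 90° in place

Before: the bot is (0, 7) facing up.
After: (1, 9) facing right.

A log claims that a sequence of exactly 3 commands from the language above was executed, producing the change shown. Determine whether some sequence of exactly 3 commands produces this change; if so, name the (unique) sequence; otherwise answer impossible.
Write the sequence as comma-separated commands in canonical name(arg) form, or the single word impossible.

move(4), turn(right), move(1)

key: order matters: swapping move(4) and move(1) lands elsewhere
initial: (0, 7) facing up
1. move(4) → (0, 9) facing up
2. turn(right) → (0, 9) facing right
3. move(1) → (1, 9) facing right
no other 3-command option fits: unique.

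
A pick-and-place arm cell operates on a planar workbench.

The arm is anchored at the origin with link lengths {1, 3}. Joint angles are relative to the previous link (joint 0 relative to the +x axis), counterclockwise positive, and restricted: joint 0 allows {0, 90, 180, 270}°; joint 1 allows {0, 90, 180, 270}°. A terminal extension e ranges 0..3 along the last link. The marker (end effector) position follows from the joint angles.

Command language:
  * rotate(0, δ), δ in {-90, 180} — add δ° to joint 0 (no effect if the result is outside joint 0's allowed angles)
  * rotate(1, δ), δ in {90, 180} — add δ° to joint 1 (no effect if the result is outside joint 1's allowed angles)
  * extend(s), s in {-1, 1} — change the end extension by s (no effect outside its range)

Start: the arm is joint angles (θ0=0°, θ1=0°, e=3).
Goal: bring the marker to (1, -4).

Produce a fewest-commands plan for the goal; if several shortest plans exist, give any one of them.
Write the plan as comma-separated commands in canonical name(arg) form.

start: joint angles (θ0=0°, θ1=0°, e=3)
1. rotate(1, 90) → joint angles (θ0=0°, θ1=90°, e=3)
2. extend(-1) → joint angles (θ0=0°, θ1=90°, e=2)
3. extend(-1) → joint angles (θ0=0°, θ1=90°, e=1)
4. rotate(1, 180) → joint angles (θ0=0°, θ1=270°, e=1)
shorter routes all fall short; 4 is best.

rotate(1, 90), extend(-1), extend(-1), rotate(1, 180)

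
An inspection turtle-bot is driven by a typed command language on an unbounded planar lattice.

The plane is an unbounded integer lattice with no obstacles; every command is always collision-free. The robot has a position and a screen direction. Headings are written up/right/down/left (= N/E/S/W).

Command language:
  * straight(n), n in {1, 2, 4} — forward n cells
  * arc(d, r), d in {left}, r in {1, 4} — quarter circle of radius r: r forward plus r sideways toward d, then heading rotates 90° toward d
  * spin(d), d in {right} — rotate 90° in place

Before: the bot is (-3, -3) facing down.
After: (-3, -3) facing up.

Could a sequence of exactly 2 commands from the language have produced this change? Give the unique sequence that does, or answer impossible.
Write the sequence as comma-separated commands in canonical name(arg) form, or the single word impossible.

spin(right), spin(right)

key: parked at (-3,-3) the whole time — nothing moves the robot
start: (-3, -3) facing down
step 1 (spin(right)): (-3, -3) facing left
step 2 (spin(right)): (-3, -3) facing up
no other 2-command option fits: unique.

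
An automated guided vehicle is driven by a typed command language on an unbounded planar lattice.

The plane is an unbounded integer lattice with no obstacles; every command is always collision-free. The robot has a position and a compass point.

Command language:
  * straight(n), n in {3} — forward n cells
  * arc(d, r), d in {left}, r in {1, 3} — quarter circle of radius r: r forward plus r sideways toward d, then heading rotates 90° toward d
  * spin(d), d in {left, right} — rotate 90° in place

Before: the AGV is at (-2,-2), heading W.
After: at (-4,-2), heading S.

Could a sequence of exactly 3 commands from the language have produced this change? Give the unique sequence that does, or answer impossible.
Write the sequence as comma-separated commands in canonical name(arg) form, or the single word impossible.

key: running arc(left, 1) before spin(right) would end elsewhere — order is forced
begin: at (-2,-2), heading W
[1] after spin(right): at (-2,-2), heading N
[2] after arc(left, 1): at (-3,-1), heading W
[3] after arc(left, 1): at (-4,-2), heading S
no rival 3-sequence matches.

spin(right), arc(left, 1), arc(left, 1)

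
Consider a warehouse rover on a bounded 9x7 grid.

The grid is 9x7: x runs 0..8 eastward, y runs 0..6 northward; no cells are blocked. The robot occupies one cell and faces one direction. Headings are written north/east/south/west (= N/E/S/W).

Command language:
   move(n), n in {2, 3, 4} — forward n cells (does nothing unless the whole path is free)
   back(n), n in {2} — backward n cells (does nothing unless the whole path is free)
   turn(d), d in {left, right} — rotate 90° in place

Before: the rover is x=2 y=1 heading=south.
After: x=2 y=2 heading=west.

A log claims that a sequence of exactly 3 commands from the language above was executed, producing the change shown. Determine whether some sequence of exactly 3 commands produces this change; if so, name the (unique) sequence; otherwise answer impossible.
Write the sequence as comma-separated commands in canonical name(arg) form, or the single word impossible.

impossible

checked all 3-command options: none fits.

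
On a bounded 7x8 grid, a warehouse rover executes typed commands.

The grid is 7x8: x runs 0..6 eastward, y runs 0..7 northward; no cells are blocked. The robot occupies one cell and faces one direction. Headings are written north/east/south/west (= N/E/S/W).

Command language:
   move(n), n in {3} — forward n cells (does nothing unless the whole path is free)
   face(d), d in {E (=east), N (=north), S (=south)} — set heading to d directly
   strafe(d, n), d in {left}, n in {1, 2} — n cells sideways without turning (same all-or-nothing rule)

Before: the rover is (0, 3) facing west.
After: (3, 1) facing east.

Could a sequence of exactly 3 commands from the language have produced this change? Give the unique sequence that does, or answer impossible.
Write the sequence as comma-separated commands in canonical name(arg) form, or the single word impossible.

key: cell and facing (now E) both changed — the 3 commands mix motion and turning
from: (0, 3) facing west
1. strafe(left, 2) → (0, 1) facing west
2. face(E) → (0, 1) facing east
3. move(3) → (3, 1) facing east
uniquely the one of 216 3-step routes that fits.

strafe(left, 2), face(E), move(3)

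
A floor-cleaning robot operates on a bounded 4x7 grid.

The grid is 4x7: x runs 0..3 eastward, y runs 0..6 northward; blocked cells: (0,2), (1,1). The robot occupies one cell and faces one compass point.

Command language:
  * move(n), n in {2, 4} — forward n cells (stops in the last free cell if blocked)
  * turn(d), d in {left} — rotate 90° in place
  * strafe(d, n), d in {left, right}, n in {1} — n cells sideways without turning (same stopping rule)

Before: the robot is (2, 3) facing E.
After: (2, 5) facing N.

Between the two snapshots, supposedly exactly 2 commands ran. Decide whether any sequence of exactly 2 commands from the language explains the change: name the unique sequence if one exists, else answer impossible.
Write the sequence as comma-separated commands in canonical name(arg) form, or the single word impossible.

turn(left), move(2)

key: position moved to (2,5) AND the heading swung to N — translation plus rotation needed
begin: (2, 3) facing E
[1] after turn(left): (2, 3) facing N
[2] after move(2): (2, 5) facing N
uniquely the one of 25 2-step routes that fits.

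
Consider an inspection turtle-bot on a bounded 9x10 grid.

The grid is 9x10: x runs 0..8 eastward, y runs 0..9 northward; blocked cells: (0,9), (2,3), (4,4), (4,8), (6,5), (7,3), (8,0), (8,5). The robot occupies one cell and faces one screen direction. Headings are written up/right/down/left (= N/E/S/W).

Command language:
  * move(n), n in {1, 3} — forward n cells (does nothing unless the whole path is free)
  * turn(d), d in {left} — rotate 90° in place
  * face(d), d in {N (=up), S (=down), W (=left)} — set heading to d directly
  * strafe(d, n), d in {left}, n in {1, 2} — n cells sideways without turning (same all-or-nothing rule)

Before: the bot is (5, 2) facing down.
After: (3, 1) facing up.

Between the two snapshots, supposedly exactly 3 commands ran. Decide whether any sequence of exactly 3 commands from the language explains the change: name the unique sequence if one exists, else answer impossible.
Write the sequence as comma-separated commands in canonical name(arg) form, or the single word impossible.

key: position moved to (3,1) AND the heading swung to N — translation plus rotation needed
begin: (5, 2) facing down
step 1 (move(1)): (5, 1) facing down
step 2 (face(N)): (5, 1) facing up
step 3 (strafe(left, 2)): (3, 1) facing up
uniquely the one of 512 3-step routes that fits.

move(1), face(N), strafe(left, 2)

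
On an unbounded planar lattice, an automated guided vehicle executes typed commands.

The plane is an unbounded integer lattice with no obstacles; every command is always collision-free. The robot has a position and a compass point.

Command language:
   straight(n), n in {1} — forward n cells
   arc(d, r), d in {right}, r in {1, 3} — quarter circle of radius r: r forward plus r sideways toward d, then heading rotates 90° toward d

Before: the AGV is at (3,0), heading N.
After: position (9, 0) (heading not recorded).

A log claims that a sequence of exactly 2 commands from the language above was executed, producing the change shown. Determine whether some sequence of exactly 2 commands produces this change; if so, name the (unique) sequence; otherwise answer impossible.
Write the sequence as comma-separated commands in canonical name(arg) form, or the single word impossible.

from: at (3,0), heading N
1. arc(right, 3) → at (6,3), heading E
2. arc(right, 3) → at (9,0), heading S
all 9 alternatives checked — unique.

arc(right, 3), arc(right, 3)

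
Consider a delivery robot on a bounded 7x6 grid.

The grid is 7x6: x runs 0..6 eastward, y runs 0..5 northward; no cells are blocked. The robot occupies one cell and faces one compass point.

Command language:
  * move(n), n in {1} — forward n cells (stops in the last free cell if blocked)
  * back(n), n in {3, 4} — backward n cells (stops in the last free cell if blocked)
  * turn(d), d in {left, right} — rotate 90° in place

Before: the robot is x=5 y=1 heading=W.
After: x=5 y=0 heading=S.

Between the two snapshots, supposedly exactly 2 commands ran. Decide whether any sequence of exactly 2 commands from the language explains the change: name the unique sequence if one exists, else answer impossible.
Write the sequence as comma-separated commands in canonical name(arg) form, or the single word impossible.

key: running move(1) before turn(left) would end elsewhere — order is forced
t0: x=5 y=1 heading=W
1. turn(left) → x=5 y=1 heading=S
2. move(1) → x=5 y=0 heading=S
uniquely the one of 25 2-step routes that fits.

turn(left), move(1)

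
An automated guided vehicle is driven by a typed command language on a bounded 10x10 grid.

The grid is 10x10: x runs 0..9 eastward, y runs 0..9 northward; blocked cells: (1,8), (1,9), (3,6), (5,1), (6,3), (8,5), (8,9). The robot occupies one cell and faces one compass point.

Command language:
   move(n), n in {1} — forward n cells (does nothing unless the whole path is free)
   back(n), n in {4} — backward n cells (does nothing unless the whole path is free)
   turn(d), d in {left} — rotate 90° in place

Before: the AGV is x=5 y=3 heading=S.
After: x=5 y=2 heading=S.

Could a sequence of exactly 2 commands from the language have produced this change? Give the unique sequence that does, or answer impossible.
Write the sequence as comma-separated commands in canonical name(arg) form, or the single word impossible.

key: the second move(1) would hit the blocked cell at (5,1), so it does nothing
start: x=5 y=3 heading=S
step 1 (move(1)): x=5 y=2 heading=S
step 2 (move(1)): x=5 y=2 heading=S
uniquely the one of 9 2-step routes that fits.

move(1), move(1)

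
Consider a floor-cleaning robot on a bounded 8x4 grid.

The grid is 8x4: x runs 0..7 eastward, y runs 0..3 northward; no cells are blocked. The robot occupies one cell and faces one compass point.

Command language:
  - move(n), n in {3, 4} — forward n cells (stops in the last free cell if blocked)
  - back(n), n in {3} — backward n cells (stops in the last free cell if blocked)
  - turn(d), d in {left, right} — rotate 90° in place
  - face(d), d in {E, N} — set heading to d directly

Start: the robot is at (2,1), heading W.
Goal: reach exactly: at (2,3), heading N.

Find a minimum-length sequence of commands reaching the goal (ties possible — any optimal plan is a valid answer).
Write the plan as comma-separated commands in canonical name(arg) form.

initial: at (2,1), heading W
1. turn(right) → at (2,1), heading N
2. move(3) → at (2,3), heading N
no 1-step plan works, so 2 is optimal.

turn(right), move(3)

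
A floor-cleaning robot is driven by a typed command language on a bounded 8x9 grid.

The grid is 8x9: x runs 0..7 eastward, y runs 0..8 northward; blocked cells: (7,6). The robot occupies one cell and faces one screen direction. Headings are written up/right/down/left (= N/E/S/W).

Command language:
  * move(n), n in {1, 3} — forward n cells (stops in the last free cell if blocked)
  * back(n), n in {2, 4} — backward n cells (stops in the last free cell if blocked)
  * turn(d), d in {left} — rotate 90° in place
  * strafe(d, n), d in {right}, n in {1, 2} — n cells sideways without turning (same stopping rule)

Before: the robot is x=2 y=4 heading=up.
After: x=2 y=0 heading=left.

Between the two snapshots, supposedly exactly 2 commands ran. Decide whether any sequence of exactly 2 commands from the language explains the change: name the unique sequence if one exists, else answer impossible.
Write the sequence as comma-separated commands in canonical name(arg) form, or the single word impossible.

key: running turn(left) before back(4) would end elsewhere — order is forced
begin: x=2 y=4 heading=up
[1] after back(4): x=2 y=0 heading=up
[2] after turn(left): x=2 y=0 heading=left
no other 2-command option fits: unique.

back(4), turn(left)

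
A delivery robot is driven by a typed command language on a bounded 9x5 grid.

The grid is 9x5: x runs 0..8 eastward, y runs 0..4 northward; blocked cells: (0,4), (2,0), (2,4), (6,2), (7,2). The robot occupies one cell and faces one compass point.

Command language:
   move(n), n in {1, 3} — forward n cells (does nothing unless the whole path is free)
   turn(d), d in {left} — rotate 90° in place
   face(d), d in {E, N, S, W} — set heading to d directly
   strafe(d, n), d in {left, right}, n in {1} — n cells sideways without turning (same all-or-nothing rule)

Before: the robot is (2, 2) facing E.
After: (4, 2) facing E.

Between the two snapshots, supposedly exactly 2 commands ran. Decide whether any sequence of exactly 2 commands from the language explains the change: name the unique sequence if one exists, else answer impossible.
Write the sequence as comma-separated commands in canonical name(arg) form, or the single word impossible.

move(1), move(1)

key: heading stays E — no command in the sequence turns
from: (2, 2) facing E
[1] after move(1): (3, 2) facing E
[2] after move(1): (4, 2) facing E
uniquely the one of 81 2-step routes that fits.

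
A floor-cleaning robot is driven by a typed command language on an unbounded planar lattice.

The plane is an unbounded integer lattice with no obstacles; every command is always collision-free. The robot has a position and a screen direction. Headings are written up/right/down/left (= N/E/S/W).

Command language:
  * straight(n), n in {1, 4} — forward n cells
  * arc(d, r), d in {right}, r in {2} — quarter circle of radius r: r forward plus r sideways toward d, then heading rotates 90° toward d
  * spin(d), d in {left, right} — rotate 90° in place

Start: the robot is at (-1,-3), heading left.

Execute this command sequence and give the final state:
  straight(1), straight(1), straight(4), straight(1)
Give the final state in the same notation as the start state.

from: at (-1,-3), heading left
1. straight(1) → at (-2,-3), heading left
2. straight(1) → at (-3,-3), heading left
3. straight(4) → at (-7,-3), heading left
4. straight(1) → at (-8,-3), heading left

at (-8,-3), heading left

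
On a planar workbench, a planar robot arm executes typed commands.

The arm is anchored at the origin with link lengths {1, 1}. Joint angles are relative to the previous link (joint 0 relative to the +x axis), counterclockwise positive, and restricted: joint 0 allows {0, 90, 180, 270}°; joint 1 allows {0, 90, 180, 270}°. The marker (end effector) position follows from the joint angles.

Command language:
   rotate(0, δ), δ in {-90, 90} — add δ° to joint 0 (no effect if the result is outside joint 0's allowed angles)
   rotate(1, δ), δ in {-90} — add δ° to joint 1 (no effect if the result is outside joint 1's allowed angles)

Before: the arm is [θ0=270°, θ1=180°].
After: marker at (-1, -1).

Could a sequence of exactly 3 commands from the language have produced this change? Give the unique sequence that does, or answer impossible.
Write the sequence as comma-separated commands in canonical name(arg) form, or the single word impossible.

start: [θ0=270°, θ1=180°]
[1] after rotate(1, -90): [θ0=270°, θ1=90°]
[2] after rotate(1, -90): [θ0=270°, θ1=0°]
[3] after rotate(1, -90): [θ0=270°, θ1=270°]
no rival 3-sequence matches.

rotate(1, -90), rotate(1, -90), rotate(1, -90)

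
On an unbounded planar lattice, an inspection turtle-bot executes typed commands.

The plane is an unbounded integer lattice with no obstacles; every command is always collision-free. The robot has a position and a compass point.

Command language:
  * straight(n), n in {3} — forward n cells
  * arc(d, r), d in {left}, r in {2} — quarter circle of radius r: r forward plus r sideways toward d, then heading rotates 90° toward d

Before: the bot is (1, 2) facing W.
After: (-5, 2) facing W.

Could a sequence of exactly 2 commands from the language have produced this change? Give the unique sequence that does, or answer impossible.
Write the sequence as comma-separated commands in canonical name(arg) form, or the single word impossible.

key: heading stays W — no command in the sequence turns
initial: (1, 2) facing W
step 1 (straight(3)): (-2, 2) facing W
step 2 (straight(3)): (-5, 2) facing W
no other 2-command option fits: unique.

straight(3), straight(3)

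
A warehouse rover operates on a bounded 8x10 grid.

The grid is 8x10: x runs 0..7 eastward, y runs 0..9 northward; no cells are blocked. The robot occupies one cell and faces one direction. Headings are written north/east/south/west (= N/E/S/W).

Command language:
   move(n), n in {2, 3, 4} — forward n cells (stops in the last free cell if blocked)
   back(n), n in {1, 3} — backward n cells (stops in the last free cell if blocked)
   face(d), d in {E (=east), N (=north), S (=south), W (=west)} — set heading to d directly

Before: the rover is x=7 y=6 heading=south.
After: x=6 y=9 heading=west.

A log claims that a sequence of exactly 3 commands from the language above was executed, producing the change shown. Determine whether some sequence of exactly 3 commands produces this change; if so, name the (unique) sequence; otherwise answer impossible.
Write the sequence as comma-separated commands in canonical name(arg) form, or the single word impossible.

impossible

checked all 3-command options: none fits.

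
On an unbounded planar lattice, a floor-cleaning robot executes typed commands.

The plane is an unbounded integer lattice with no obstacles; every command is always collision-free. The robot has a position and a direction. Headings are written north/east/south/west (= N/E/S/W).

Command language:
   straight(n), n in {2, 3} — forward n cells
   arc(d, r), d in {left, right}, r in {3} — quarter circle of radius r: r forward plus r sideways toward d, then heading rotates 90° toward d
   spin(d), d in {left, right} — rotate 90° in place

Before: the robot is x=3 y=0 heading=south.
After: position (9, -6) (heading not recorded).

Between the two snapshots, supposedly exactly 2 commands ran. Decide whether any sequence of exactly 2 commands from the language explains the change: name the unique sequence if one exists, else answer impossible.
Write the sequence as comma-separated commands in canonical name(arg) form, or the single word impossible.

key: running arc(right, 3) before arc(left, 3) would end elsewhere — order is forced
initial: x=3 y=0 heading=south
step 1 (arc(left, 3)): x=6 y=-3 heading=east
step 2 (arc(right, 3)): x=9 y=-6 heading=south
no other 2-command option fits: unique.

arc(left, 3), arc(right, 3)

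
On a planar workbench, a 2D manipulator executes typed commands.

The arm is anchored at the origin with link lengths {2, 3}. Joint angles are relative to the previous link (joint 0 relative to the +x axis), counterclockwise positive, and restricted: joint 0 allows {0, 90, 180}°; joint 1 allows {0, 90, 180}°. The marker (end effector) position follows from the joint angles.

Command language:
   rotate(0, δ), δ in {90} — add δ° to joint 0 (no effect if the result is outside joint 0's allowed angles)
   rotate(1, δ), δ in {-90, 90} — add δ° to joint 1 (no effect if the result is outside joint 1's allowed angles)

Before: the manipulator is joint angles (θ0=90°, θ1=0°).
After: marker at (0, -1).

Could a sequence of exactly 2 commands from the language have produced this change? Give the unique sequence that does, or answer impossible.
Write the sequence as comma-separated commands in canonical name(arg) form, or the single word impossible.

rotate(1, 90), rotate(1, 90)

begin: joint angles (θ0=90°, θ1=0°)
1. rotate(1, 90) → joint angles (θ0=90°, θ1=90°)
2. rotate(1, 90) → joint angles (θ0=90°, θ1=180°)
all 9 alternatives checked — unique.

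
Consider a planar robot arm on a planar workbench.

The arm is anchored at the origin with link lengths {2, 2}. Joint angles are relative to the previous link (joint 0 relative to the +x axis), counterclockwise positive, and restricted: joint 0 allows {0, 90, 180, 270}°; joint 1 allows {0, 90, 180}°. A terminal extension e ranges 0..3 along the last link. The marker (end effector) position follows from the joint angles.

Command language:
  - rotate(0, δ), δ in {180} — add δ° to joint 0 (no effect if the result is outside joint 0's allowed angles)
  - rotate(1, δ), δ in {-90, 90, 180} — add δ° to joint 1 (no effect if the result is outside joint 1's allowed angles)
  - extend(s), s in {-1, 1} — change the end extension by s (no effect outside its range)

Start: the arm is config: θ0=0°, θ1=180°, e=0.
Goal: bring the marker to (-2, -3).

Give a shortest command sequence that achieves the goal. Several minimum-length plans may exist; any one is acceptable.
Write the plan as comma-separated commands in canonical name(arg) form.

t0: config: θ0=0°, θ1=180°, e=0
[1] after extend(1): config: θ0=0°, θ1=180°, e=1
[2] after rotate(0, 180): config: θ0=180°, θ1=180°, e=1
[3] after rotate(1, -90): config: θ0=180°, θ1=90°, e=1
shorter routes all fall short; 3 is best.

extend(1), rotate(0, 180), rotate(1, -90)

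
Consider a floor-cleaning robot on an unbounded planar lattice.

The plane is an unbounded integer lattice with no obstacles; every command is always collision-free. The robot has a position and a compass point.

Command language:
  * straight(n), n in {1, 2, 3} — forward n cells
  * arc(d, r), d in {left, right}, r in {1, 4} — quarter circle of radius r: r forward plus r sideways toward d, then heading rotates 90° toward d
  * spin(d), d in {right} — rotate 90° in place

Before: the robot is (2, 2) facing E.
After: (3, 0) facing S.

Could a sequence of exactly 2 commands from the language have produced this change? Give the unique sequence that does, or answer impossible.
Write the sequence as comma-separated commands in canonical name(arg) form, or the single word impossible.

arc(right, 1), straight(1)

key: order matters: swapping arc(right, 1) and straight(1) lands elsewhere
initial: (2, 2) facing E
1. arc(right, 1) → (3, 1) facing S
2. straight(1) → (3, 0) facing S
no other 2-command option fits: unique.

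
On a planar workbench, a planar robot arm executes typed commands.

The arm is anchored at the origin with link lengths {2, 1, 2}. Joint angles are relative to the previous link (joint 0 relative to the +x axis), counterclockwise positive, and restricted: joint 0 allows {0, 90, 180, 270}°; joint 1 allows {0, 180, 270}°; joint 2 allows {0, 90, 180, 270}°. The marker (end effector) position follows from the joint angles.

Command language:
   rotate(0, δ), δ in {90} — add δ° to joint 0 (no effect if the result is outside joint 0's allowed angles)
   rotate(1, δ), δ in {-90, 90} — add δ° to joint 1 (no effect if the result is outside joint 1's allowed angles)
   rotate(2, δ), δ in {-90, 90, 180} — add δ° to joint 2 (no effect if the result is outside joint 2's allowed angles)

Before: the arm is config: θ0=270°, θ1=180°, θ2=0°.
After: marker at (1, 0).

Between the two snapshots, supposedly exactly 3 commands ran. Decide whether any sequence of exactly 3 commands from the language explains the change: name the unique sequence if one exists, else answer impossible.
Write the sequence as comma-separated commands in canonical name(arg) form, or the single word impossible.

rotate(0, 90), rotate(0, 90), rotate(0, 90)

start: config: θ0=270°, θ1=180°, θ2=0°
step 1 (rotate(0, 90)): config: θ0=0°, θ1=180°, θ2=0°
step 2 (rotate(0, 90)): config: θ0=90°, θ1=180°, θ2=0°
step 3 (rotate(0, 90)): config: θ0=180°, θ1=180°, θ2=0°
all 216 alternatives checked — unique.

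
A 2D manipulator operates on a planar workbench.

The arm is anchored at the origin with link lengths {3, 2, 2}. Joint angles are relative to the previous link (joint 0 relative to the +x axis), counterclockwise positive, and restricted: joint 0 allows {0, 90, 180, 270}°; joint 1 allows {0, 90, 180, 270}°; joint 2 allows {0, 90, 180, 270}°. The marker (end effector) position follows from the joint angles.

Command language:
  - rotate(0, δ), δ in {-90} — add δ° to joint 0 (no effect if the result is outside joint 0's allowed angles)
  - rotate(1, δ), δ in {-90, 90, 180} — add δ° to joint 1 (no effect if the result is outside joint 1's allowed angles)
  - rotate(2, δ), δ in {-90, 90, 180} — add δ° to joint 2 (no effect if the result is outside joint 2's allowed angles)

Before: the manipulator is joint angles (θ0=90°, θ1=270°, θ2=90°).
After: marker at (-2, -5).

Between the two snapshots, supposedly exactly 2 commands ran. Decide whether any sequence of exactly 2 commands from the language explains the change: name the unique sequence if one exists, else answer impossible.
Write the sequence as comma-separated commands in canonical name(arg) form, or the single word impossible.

rotate(0, -90), rotate(0, -90)

start: joint angles (θ0=90°, θ1=270°, θ2=90°)
[1] after rotate(0, -90): joint angles (θ0=0°, θ1=270°, θ2=90°)
[2] after rotate(0, -90): joint angles (θ0=270°, θ1=270°, θ2=90°)
no other 2-command option fits: unique.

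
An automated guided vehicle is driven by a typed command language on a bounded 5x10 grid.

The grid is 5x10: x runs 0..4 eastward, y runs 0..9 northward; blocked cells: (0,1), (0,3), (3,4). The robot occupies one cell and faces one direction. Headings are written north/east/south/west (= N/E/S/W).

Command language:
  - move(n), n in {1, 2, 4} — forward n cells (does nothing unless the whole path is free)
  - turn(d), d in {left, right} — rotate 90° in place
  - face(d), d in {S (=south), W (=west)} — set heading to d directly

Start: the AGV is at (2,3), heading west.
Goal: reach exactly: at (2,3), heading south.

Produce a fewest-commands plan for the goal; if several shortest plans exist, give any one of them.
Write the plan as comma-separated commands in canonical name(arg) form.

turn(left)

start: at (2,3), heading west
[1] after turn(left): at (2,3), heading south
no 0-step plan works, so 1 is optimal.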